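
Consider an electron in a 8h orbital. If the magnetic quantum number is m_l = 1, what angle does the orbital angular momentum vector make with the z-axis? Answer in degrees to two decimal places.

8h means n = 8, l = 5.
|L| = √(l(l+1)) ℏ = √30 ℏ.
L_z = m_l ℏ = 1ℏ.
cos θ = L_z/|L| = 1/√30, so θ ≈ 79.48°.

θ ≈ 79.48°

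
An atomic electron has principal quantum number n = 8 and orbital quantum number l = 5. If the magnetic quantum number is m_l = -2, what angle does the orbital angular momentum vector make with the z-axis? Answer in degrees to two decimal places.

θ ≈ 111.42°

|L|² = l(l+1)ℏ² = 30ℏ², so |L| = √30 ℏ.
L_z = m_l ℏ = −2ℏ.
cos θ = L_z/|L| = -2/√30, so θ ≈ 111.42°.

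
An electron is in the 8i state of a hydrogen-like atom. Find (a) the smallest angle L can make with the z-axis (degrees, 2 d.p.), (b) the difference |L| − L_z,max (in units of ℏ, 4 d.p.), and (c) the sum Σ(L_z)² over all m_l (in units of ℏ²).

For 8i, l = 6.
cos θ_min = 6/√42, so θ_min ≈ 22.21°.
|L| − L_z,max = (√42 − 6)ℏ ≈ 0.4807ℏ.
Σ m_l² = 182, so Σ(L_z)² = 182 ℏ².

θ_min ≈ 22.21°; |L|−L_z,max ≈ 0.4807ℏ; Σ(L_z)² = 182 ℏ²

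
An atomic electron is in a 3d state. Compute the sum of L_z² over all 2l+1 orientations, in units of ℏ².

Σ(L_z)² = 10 ℏ²

The 3d subshell has l = 2.
m_l runs from −2 to 2, i.e. {-2, -1, 0, 1, 2}.
Summing m² from −2 to 2: Σ m_l² = 10.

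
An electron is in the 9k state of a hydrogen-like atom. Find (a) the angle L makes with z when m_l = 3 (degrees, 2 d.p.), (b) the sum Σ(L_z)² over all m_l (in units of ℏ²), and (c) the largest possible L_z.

θ(m_l=3) ≈ 66.37°; Σ(L_z)² = 280 ℏ²; L_z,max = 7ℏ

The 9k subshell has l = 7.
For m_l = 3: cos θ = 3/√56, θ ≈ 66.37°.
Σ m_l² = 280, so Σ(L_z)² = 280 ℏ².
L_z,max = lℏ = 7ℏ.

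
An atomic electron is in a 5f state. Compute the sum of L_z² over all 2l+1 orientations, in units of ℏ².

For 5f, l = 3.
m_l runs from −3 to 3, i.e. {-3, -2, -1, 0, 1, 2, 3}.
Σ m_l² = l(l+1)(2l+1)/3 = 3·4·7/3 = 28.

Σ(L_z)² = 28 ℏ²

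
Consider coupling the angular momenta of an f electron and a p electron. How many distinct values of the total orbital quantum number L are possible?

Angular momentum addition gives L = |l₁ − l₂|, …, l₁ + l₂.
Allowed values: L = 2, 3, 4.
That is 3 values.

3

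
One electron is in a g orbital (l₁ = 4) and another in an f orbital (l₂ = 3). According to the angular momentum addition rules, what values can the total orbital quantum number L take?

By the triangle rule, |l₁ − l₂| ≤ L ≤ l₁ + l₂.
So L can be 1, 2, 3, 4, 5, 6, 7.

L = 1, 2, 3, 4, 5, 6, 7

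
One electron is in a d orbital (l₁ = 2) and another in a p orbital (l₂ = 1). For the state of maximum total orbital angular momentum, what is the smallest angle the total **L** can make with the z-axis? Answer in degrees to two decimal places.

θ_min ≈ 30.00°

The total orbital quantum number L ranges from |l₁ − l₂| to l₁ + l₂ in integer steps.
So L can be 1, 2, 3.
The maximum is L = 3, with |L_tot| = ℏ√(3·4) = 2√3 ℏ.
The minimum angle with z is arccos(3/√12) ≈ 30.00°.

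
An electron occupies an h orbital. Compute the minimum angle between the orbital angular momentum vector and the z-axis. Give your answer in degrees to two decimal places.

θ_min ≈ 24.09°

For an h orbital, l = 5.
|L| = ℏ√(l(l+1)) = √30 ℏ.
The smallest angle corresponds to the largest L_z, i.e. m_l = l = 5, giving L_z = 5ℏ.
cos θ_min = 5/√30, so θ_min ≈ 24.09°.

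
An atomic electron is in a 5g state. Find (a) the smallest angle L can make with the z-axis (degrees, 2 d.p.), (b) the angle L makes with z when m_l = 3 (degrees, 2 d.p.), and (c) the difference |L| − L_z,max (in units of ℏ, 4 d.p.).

The 5g subshell has l = 4.
cos θ_min = 4/√20, so θ_min ≈ 26.57°.
For m_l = 3: cos θ = 3/√20, θ ≈ 47.87°.
|L| − L_z,max = (2√5 − 4)ℏ ≈ 0.4721ℏ.

θ_min ≈ 26.57°; θ(m_l=3) ≈ 47.87°; |L|−L_z,max ≈ 0.4721ℏ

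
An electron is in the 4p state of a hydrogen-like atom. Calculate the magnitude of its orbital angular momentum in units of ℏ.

|L| = √2 ℏ ≈ 1.414ℏ

The 4p subshell has l = 1.
|L| = ℏ√(l(l+1)) = ℏ√(1·2) = √2 ℏ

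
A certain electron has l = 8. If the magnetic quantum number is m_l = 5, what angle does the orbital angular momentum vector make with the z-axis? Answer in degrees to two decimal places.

|L| = √(l(l+1)) ℏ = 6√2 ℏ.
L_z = m_l ℏ = 5ℏ.
cos θ = L_z/|L| = 5/√72, so θ ≈ 53.90°.

θ ≈ 53.90°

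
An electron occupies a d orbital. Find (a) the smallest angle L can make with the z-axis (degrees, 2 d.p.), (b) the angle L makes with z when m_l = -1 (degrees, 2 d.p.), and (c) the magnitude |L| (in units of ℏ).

θ_min ≈ 35.26°; θ(m_l=-1) ≈ 114.09°; |L| = √6 ℏ ≈ 2.449ℏ

For a d orbital, l = 2.
cos θ_min = 2/√6, so θ_min ≈ 35.26°.
For m_l = -1: cos θ = -1/√6, θ ≈ 114.09°.
|L| = ℏ√(2·3) = √6 ℏ ≈ 2.449ℏ.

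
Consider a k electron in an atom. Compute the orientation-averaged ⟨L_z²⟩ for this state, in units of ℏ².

The letter k corresponds to l = 7.
The allowed m_l values are -7, -6, -5, -4, -3, -2, -1, 0, 1, 2, 3, 4, 5, 6, 7.
Average of L_z² over 15 states: 280/15 ℏ² = 18.67 ℏ².

⟨L_z²⟩ = 18.67 ℏ²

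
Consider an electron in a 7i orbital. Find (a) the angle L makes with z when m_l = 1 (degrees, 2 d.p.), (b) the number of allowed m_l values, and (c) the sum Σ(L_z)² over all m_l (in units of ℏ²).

The 7i subshell has l = 6.
For m_l = 1: cos θ = 1/√42, θ ≈ 81.12°.
There are 2l+1 = 13 values of m_l.
Σ m_l² = 182, so Σ(L_z)² = 182 ℏ².

θ(m_l=1) ≈ 81.12°; 13 values; Σ(L_z)² = 182 ℏ²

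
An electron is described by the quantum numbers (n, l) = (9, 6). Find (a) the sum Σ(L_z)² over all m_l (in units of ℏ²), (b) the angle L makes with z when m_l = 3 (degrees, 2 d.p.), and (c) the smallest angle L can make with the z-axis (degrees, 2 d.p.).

Σ m_l² = 182, so Σ(L_z)² = 182 ℏ².
For m_l = 3: cos θ = 3/√42, θ ≈ 62.42°.
cos θ_min = 6/√42, so θ_min ≈ 22.21°.

Σ(L_z)² = 182 ℏ²; θ(m_l=3) ≈ 62.42°; θ_min ≈ 22.21°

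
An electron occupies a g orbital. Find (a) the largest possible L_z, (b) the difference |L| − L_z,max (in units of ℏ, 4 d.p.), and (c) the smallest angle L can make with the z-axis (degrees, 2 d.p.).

L_z,max = 4ℏ; |L|−L_z,max ≈ 0.4721ℏ; θ_min ≈ 26.57°

G corresponds to l = 4.
L_z,max = lℏ = 4ℏ.
|L| − L_z,max = (2√5 − 4)ℏ ≈ 0.4721ℏ.
cos θ_min = 4/√20, so θ_min ≈ 26.57°.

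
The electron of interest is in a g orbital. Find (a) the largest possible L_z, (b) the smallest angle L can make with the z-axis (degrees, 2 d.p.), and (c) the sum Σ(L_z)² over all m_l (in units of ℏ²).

A g state has l = 4.
L_z,max = lℏ = 4ℏ.
cos θ_min = 4/√20, so θ_min ≈ 26.57°.
Σ m_l² = 60, so Σ(L_z)² = 60 ℏ².

L_z,max = 4ℏ; θ_min ≈ 26.57°; Σ(L_z)² = 60 ℏ²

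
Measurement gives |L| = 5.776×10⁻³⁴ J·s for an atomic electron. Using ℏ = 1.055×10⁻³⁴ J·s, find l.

Dividing by ℏ: |L|/ℏ ≈ 5.475.
Set l(l+1) = 29.97; the integer solution is l = 5.

l = 5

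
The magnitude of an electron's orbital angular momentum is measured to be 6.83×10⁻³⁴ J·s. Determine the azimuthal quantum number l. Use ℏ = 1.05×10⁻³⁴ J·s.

l = 6

Dividing by ℏ: |L|/ℏ ≈ 6.505.
Set l(l+1) = 42.31; the integer solution is l = 6.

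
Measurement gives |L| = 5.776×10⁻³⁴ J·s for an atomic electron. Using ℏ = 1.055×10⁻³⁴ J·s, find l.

l = 5

|L|/ℏ = (5.776×10⁻³⁴)/(1.055×10⁻³⁴) ≈ 5.475.
Set l(l+1) = 29.97; the integer solution is l = 5.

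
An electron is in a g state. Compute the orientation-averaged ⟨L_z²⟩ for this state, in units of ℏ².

For a g orbital, l = 4.
The allowed m_l values are -4, -3, -2, -1, 0, 1, 2, 3, 4.
Average of L_z² over 9 states: 60/9 ℏ² = 6.667 ℏ².

⟨L_z²⟩ = 6.667 ℏ²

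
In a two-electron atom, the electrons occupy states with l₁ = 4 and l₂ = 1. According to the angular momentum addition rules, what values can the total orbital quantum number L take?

L runs from |4 − 1| = 3 to 4 + 1 = 5.
Allowed values: L = 3, 4, 5.

L = 3, 4, 5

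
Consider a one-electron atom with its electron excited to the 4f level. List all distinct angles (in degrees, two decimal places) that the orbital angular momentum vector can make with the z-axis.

θ ∈ {30.00°, 54.74°, 73.22°, 90.00°, 106.78°, 125.26°, 150.00°}

The 4f level has l = 3.
|L| = ℏ√(l(l+1)) = 2√3 ℏ.
cos θ = m_l/√12 for each m_l ∈ {-3, -2, -1, 0, 1, 2, 3}.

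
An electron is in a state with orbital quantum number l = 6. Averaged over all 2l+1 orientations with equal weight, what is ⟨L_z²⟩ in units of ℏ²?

⟨L_z²⟩ = 14 ℏ²

The allowed m_l values are -6, -5, -4, -3, -2, -1, 0, 1, 2, 3, 4, 5, 6.
⟨L_z²⟩ = ℏ²·l(l+1)/3 = 14ℏ².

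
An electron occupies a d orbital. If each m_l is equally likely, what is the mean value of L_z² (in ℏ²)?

The letter d corresponds to l = 2.
m_l ∈ {-2, -1, 0, 1, 2}.
⟨L_z²⟩ = ℏ²·(Σ m_l²)/(2l+1) = ℏ²·10/5 = 2ℏ².

⟨L_z²⟩ = 2 ℏ²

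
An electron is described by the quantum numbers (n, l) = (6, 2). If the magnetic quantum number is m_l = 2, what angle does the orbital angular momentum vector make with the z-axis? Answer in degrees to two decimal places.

θ ≈ 35.26°

|L| = √(l(l+1)) ℏ = √6 ℏ.
L_z = m_l ℏ = 2ℏ.
cos θ = L_z/|L| = 2/√6, so θ ≈ 35.26°.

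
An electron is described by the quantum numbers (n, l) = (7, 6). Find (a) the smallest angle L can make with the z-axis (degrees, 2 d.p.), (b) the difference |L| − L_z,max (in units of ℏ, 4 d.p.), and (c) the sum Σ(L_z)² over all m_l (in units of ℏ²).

cos θ_min = 6/√42, so θ_min ≈ 22.21°.
|L| − L_z,max = (√42 − 6)ℏ ≈ 0.4807ℏ.
Σ m_l² = 182, so Σ(L_z)² = 182 ℏ².

θ_min ≈ 22.21°; |L|−L_z,max ≈ 0.4807ℏ; Σ(L_z)² = 182 ℏ²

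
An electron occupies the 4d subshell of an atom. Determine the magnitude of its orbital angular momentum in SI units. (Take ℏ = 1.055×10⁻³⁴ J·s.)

|L| = 2.584×10⁻³⁴ J·s

The 4d subshell has l = 2.
|L| = ℏ√(l(l+1)) = ℏ√(2·3) = √6 ℏ
Numerically, |L| = 2.449 × (1.055×10⁻³⁴ J·s) = 2.584×10⁻³⁴ J·s.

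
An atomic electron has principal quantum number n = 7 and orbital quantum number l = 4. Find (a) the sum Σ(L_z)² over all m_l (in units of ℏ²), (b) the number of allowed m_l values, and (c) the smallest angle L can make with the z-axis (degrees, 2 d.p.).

Σ(L_z)² = 60 ℏ²; 9 values; θ_min ≈ 26.57°

Σ m_l² = 60, so Σ(L_z)² = 60 ℏ².
There are 2l+1 = 9 values of m_l.
cos θ_min = 4/√20, so θ_min ≈ 26.57°.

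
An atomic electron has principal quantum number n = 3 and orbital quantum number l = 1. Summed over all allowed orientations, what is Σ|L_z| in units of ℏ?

Σ|L_z| = 2 ℏ

The allowed m_l values are -1, 0, 1.
Σ|m_l| = l(l+1) = 2.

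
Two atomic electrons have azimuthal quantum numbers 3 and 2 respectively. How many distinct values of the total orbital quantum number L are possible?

Angular momentum addition gives L = |l₁ − l₂|, …, l₁ + l₂.
L ∈ {1, 2, 3, 4, 5}.
That is 5 values.

5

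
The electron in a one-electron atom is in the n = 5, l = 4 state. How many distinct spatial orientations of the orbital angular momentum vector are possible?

9

The number of m_l values is 2l + 1 = 2·4 + 1 = 9.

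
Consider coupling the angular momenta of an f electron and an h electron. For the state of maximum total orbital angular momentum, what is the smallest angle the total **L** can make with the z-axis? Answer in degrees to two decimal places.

θ_min ≈ 19.47°

The total orbital quantum number L ranges from |l₁ − l₂| to l₁ + l₂ in integer steps.
L ∈ {2, 3, 4, 5, 6, 7, 8}.
The maximum is L = 8, with |L_tot| = ℏ√(8·9) = 6√2 ℏ.
The minimum angle with z is arccos(8/√72) ≈ 19.47°.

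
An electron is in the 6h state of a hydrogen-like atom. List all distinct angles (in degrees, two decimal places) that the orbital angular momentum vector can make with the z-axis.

The 6h subshell has l = 5.
|L| = √(l(l+1)) ℏ = √30 ℏ.
cos θ = m_l/√30 for each m_l ∈ {-5, -4, -3, -2, -1, 0, 1, 2, 3, 4, 5}.

θ ∈ {24.09°, 43.09°, 56.79°, 68.58°, 79.48°, 90.00°, 100.52°, 111.42°, 123.21°, 136.91°, 155.91°}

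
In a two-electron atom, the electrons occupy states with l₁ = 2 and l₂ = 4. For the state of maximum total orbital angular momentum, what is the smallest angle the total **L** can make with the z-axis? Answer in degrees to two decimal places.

θ_min ≈ 22.21°

The total orbital quantum number L ranges from |l₁ − l₂| to l₁ + l₂ in integer steps.
So L can be 2, 3, 4, 5, 6.
The maximum is L = 6, with |L_tot| = ℏ√(6·7) = √42 ℏ.
The minimum angle with z is arccos(6/√42) ≈ 22.21°.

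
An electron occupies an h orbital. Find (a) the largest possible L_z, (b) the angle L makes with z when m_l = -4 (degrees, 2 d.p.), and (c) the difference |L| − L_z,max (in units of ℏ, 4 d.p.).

H corresponds to l = 5.
L_z,max = lℏ = 5ℏ.
For m_l = -4: cos θ = -4/√30, θ ≈ 136.91°.
|L| − L_z,max = (√30 − 5)ℏ ≈ 0.4772ℏ.

L_z,max = 5ℏ; θ(m_l=-4) ≈ 136.91°; |L|−L_z,max ≈ 0.4772ℏ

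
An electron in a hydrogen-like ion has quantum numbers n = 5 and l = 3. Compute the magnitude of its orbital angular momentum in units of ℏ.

|L| = 2√3 ℏ ≈ 3.464ℏ

|L| = ℏ√(l(l+1)) = ℏ√(3·4) = 2√3 ℏ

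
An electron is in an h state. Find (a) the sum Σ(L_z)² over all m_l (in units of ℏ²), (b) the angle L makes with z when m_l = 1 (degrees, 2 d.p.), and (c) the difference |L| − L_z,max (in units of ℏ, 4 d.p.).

The letter h corresponds to l = 5.
Σ m_l² = 110, so Σ(L_z)² = 110 ℏ².
For m_l = 1: cos θ = 1/√30, θ ≈ 79.48°.
|L| − L_z,max = (√30 − 5)ℏ ≈ 0.4772ℏ.

Σ(L_z)² = 110 ℏ²; θ(m_l=1) ≈ 79.48°; |L|−L_z,max ≈ 0.4772ℏ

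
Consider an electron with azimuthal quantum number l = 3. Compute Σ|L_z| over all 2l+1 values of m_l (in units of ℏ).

Σ|L_z| = 12 ℏ

m_l runs from −3 to 3, i.e. {-3, -2, -1, 0, 1, 2, 3}.
Σ|m_l| = 2·3(3+1)/2 = 12.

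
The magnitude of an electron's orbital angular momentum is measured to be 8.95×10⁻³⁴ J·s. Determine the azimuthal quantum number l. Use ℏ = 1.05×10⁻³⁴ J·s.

l = 8

In units of ℏ, |L| ≈ 8.524.
(|L|/ℏ)² = l(l+1) ≈ 72.66 ⇒ l = 8.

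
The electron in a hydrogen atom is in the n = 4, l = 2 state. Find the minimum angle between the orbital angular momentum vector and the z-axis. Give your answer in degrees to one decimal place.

|L|² = l(l+1)ℏ² = 6ℏ², so |L| = √6 ℏ.
The smallest angle corresponds to the largest L_z, i.e. m_l = l = 2, giving L_z = 2ℏ.
cos θ_min = 2/√6, so θ_min ≈ 35.3°.

θ_min ≈ 35.3°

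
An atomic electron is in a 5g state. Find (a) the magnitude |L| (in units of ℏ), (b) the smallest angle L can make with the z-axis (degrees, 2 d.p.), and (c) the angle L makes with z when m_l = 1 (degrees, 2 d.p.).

|L| = 2√5 ℏ ≈ 4.472ℏ; θ_min ≈ 26.57°; θ(m_l=1) ≈ 77.08°

The 5g subshell has l = 4.
|L| = ℏ√(4·5) = 2√5 ℏ ≈ 4.472ℏ.
cos θ_min = 4/√20, so θ_min ≈ 26.57°.
For m_l = 1: cos θ = 1/√20, θ ≈ 77.08°.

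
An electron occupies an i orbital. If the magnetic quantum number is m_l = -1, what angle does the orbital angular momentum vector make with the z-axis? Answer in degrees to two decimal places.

θ ≈ 98.88°

For an i orbital, l = 6.
|L| = √(l(l+1)) ℏ = √42 ℏ.
L_z = m_l ℏ = −1ℏ.
cos θ = L_z/|L| = -1/√42, so θ ≈ 98.88°.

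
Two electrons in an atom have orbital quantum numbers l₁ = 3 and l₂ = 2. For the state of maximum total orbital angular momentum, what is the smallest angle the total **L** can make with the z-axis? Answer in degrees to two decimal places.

θ_min ≈ 24.09°

The total orbital quantum number L ranges from |l₁ − l₂| to l₁ + l₂ in integer steps.
L ∈ {1, 2, 3, 4, 5}.
The maximum is L = 5, with |L_tot| = ℏ√(5·6) = √30 ℏ.
The minimum angle with z is arccos(5/√30) ≈ 24.09°.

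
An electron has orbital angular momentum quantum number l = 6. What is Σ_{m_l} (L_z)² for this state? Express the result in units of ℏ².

The allowed m_l values are -6, -5, -4, -3, -2, -1, 0, 1, 2, 3, 4, 5, 6.
Σ m_l² = l(l+1)(2l+1)/3 = 6·7·13/3 = 182.

Σ(L_z)² = 182 ℏ²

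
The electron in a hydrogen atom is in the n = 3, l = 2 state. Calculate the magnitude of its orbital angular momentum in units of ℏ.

|L| = √6 ℏ ≈ 2.449ℏ

|L| = ℏ√(l(l+1)) = ℏ√(2·3) = √6 ℏ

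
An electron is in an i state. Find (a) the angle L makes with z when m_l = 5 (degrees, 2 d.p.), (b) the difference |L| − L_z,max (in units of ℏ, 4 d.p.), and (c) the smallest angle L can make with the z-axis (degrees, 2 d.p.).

For an i orbital, l = 6.
For m_l = 5: cos θ = 5/√42, θ ≈ 39.51°.
|L| − L_z,max = (√42 − 6)ℏ ≈ 0.4807ℏ.
cos θ_min = 6/√42, so θ_min ≈ 22.21°.

θ(m_l=5) ≈ 39.51°; |L|−L_z,max ≈ 0.4807ℏ; θ_min ≈ 22.21°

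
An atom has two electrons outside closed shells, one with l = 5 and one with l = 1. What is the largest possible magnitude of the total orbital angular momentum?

|L_tot|_max = √42 ℏ ≈ 6.481ℏ

By the triangle rule, |l₁ − l₂| ≤ L ≤ l₁ + l₂.
L ∈ {4, 5, 6}.
The largest magnitude corresponds to L = 6: |L_tot| = ℏ√(6·7) = √42 ℏ.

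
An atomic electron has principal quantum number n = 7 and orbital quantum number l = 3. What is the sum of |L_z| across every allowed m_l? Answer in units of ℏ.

Σ|L_z| = 12 ℏ

The allowed m_l values are -3, -2, -1, 0, 1, 2, 3.
Σ|m_l| = 2(1+2+…+3) = 12.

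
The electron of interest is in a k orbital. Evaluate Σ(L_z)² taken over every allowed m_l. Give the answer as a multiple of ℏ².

A k state has l = 7.
m_l runs from −7 to 7, i.e. {-7, -6, -5, -4, -3, -2, -1, 0, 1, 2, 3, 4, 5, 6, 7}.
Σ m_l² = 2·(1 + 4 + 9 + 16 + 25 + 36 + 49) = 280.

Σ(L_z)² = 280 ℏ²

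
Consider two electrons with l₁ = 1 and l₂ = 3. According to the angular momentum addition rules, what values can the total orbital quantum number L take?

L = 2, 3, 4

By the triangle rule, |l₁ − l₂| ≤ L ≤ l₁ + l₂.
Allowed values: L = 2, 3, 4.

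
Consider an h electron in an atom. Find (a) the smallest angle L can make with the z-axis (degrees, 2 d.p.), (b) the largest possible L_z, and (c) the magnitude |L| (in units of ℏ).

For an h orbital, l = 5.
cos θ_min = 5/√30, so θ_min ≈ 24.09°.
L_z,max = lℏ = 5ℏ.
|L| = ℏ√(5·6) = √30 ℏ ≈ 5.477ℏ.

θ_min ≈ 24.09°; L_z,max = 5ℏ; |L| = √30 ℏ ≈ 5.477ℏ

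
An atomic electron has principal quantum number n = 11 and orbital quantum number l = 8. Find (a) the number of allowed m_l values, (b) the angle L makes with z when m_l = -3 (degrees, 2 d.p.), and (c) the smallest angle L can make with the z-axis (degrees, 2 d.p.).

There are 2l+1 = 17 values of m_l.
For m_l = -3: cos θ = -3/√72, θ ≈ 110.70°.
cos θ_min = 8/√72, so θ_min ≈ 19.47°.

17 values; θ(m_l=-3) ≈ 110.70°; θ_min ≈ 19.47°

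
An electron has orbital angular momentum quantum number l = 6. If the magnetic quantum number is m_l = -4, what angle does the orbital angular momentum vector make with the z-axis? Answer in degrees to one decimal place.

θ ≈ 128.1°

|L| = √(l(l+1)) ℏ = √42 ℏ.
L_z = m_l ℏ = −4ℏ.
cos θ = L_z/|L| = -4/√42, so θ ≈ 128.1°.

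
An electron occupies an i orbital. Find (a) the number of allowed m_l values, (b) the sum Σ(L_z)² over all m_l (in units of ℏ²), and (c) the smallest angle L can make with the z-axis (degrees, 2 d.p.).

13 values; Σ(L_z)² = 182 ℏ²; θ_min ≈ 22.21°

For an i orbital, l = 6.
There are 2l+1 = 13 values of m_l.
Σ m_l² = 182, so Σ(L_z)² = 182 ℏ².
cos θ_min = 6/√42, so θ_min ≈ 22.21°.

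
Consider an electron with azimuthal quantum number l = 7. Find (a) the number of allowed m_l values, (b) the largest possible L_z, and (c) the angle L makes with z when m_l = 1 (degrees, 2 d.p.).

15 values; L_z,max = 7ℏ; θ(m_l=1) ≈ 82.32°

There are 2l+1 = 15 values of m_l.
L_z,max = lℏ = 7ℏ.
For m_l = 1: cos θ = 1/√56, θ ≈ 82.32°.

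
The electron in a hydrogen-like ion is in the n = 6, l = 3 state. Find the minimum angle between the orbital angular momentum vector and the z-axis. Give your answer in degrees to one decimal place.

|L| = √(l(l+1)) ℏ = 2√3 ℏ.
The smallest angle corresponds to the largest L_z, i.e. m_l = l = 3, giving L_z = 3ℏ.
cos θ_min = 3/√12, so θ_min ≈ 30.0°.

θ_min ≈ 30.0°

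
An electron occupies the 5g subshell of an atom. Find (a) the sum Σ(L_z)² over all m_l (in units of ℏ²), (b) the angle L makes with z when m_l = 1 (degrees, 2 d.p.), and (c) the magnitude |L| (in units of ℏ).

For 5g, l = 4.
Σ m_l² = 60, so Σ(L_z)² = 60 ℏ².
For m_l = 1: cos θ = 1/√20, θ ≈ 77.08°.
|L| = ℏ√(4·5) = 2√5 ℏ ≈ 4.472ℏ.

Σ(L_z)² = 60 ℏ²; θ(m_l=1) ≈ 77.08°; |L| = 2√5 ℏ ≈ 4.472ℏ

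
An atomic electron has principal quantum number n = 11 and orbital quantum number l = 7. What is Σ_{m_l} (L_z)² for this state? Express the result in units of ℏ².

Σ(L_z)² = 280 ℏ²

m_l runs from −7 to 7, i.e. {-7, -6, -5, -4, -3, -2, -1, 0, 1, 2, 3, 4, 5, 6, 7}.
Σ m_l² = l(l+1)(2l+1)/3 = 7·8·15/3 = 280.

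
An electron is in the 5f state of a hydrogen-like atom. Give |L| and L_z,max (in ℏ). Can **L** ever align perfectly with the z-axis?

No: L_z,max = 3ℏ < |L| = 2√3 ℏ ≈ 3.464ℏ

The 5f subshell has l = 3.
|L| = 2√3 ℏ ≈ 3.4641ℏ, while L_z,max = lℏ = 3ℏ.
Since |L| > L_z,max, the vector can never point exactly along z; the closest it comes is θ_min = arccos(3/√12) ≈ 30.0°.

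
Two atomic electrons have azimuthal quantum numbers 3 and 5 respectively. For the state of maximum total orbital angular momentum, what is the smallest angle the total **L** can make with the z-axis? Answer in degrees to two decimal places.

By the triangle rule, |l₁ − l₂| ≤ L ≤ l₁ + l₂.
So L can be 2, 3, 4, 5, 6, 7, 8.
The maximum is L = 8, with |L_tot| = ℏ√(8·9) = 6√2 ℏ.
The minimum angle with z is arccos(8/√72) ≈ 19.47°.

θ_min ≈ 19.47°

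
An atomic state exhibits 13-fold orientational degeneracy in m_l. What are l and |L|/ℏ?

Since there are 2l+1 = 13 values of m_l, l = 6.
Then |L| = √(l(l+1)) ℏ = √42 ℏ.

l = 6, |L| = √42 ℏ ≈ 6.481ℏ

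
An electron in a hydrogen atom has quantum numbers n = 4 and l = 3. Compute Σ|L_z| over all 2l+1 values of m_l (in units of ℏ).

Σ|L_z| = 12 ℏ

The allowed m_l values are -3, -2, -1, 0, 1, 2, 3.
Σ|m_l| = 2(1+2+…+3) = 12.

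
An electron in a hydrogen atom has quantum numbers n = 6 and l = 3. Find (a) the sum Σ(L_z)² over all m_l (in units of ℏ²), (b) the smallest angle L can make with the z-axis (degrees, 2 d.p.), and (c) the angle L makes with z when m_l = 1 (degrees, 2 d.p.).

Σ(L_z)² = 28 ℏ²; θ_min ≈ 30.00°; θ(m_l=1) ≈ 73.22°

Σ m_l² = 28, so Σ(L_z)² = 28 ℏ².
cos θ_min = 3/√12, so θ_min ≈ 30.00°.
For m_l = 1: cos θ = 1/√12, θ ≈ 73.22°.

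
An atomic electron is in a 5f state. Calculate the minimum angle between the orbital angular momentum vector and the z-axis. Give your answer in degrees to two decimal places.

θ_min ≈ 30.00°

The 5f subshell has l = 3.
|L|² = l(l+1)ℏ² = 12ℏ², so |L| = 2√3 ℏ.
The smallest angle corresponds to the largest L_z, i.e. m_l = l = 3, giving L_z = 3ℏ.
cos θ_min = 3/√12, so θ_min ≈ 30.00°.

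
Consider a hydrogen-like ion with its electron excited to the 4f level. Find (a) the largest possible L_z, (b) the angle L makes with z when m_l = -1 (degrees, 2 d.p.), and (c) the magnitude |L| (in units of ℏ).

L_z,max = 3ℏ; θ(m_l=-1) ≈ 106.78°; |L| = 2√3 ℏ ≈ 3.464ℏ

The 4f level has l = 3.
L_z,max = lℏ = 3ℏ.
For m_l = -1: cos θ = -1/√12, θ ≈ 106.78°.
|L| = ℏ√(3·4) = 2√3 ℏ ≈ 3.464ℏ.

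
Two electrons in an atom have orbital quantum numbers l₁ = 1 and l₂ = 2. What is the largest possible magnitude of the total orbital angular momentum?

|L_tot|_max = 2√3 ℏ ≈ 3.464ℏ

By the triangle rule, |l₁ − l₂| ≤ L ≤ l₁ + l₂.
So L can be 1, 2, 3.
The largest magnitude corresponds to L = 3: |L_tot| = ℏ√(3·4) = 2√3 ℏ.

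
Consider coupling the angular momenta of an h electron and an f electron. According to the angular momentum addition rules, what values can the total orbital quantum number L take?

By the triangle rule, |l₁ − l₂| ≤ L ≤ l₁ + l₂.
L ∈ {2, 3, 4, 5, 6, 7, 8}.

L = 2, 3, 4, 5, 6, 7, 8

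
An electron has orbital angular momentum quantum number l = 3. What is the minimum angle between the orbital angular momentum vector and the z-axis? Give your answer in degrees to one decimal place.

|L| = √(l(l+1)) ℏ = 2√3 ℏ.
The smallest angle corresponds to the largest L_z, i.e. m_l = l = 3, giving L_z = 3ℏ.
cos θ_min = 3/√12, so θ_min ≈ 30.0°.

θ_min ≈ 30.0°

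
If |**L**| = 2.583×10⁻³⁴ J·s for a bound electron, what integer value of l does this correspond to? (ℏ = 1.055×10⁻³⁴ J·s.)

In units of ℏ, |L| ≈ 2.448.
Set l(l+1) = 5.99; the integer solution is l = 2.

l = 2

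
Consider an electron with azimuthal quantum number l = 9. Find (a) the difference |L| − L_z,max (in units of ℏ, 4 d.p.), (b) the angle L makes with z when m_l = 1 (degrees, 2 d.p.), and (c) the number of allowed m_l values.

|L|−L_z,max ≈ 0.4868ℏ; θ(m_l=1) ≈ 83.95°; 19 values

|L| − L_z,max = (3√10 − 9)ℏ ≈ 0.4868ℏ.
For m_l = 1: cos θ = 1/√90, θ ≈ 83.95°.
There are 2l+1 = 19 values of m_l.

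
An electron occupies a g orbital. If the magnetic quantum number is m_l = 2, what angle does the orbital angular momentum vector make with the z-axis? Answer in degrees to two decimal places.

θ ≈ 63.43°

A g state has l = 4.
|L| = √(l(l+1)) ℏ = 2√5 ℏ.
L_z = m_l ℏ = 2ℏ.
cos θ = L_z/|L| = 2/√20, so θ ≈ 63.43°.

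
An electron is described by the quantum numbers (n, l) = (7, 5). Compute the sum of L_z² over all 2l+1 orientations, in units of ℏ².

m_l runs from −5 to 5, i.e. {-5, -4, -3, -2, -1, 0, 1, 2, 3, 4, 5}.
Summing m² from −5 to 5: Σ m_l² = 110.

Σ(L_z)² = 110 ℏ²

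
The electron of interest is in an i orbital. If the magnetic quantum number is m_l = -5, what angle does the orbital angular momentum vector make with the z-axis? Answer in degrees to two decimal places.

An i state has l = 6.
|L| = √(l(l+1)) ℏ = √42 ℏ.
L_z = m_l ℏ = −5ℏ.
cos θ = L_z/|L| = -5/√42, so θ ≈ 140.49°.

θ ≈ 140.49°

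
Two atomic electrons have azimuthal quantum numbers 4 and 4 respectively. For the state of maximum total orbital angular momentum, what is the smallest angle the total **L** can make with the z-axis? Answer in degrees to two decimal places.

L runs from |4 − 4| = 0 to 4 + 4 = 8.
L ∈ {0, 1, 2, 3, 4, 5, 6, 7, 8}.
The maximum is L = 8, with |L_tot| = ℏ√(8·9) = 6√2 ℏ.
The minimum angle with z is arccos(8/√72) ≈ 19.47°.

θ_min ≈ 19.47°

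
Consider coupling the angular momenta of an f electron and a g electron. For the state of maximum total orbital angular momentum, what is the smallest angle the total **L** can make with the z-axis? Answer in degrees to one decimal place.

The total orbital quantum number L ranges from |l₁ − l₂| to l₁ + l₂ in integer steps.
Allowed values: L = 1, 2, 3, 4, 5, 6, 7.
The maximum is L = 7, with |L_tot| = ℏ√(7·8) = 2√14 ℏ.
The minimum angle with z is arccos(7/√56) ≈ 20.7°.

θ_min ≈ 20.7°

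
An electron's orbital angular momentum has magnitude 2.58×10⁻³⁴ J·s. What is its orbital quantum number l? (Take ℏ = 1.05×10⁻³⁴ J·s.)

In units of ℏ, |L| ≈ 2.457.
Set l(l+1) = 6.04; the integer solution is l = 2.

l = 2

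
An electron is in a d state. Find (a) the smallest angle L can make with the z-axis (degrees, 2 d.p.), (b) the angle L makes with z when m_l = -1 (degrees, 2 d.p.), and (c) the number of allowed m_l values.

D corresponds to l = 2.
cos θ_min = 2/√6, so θ_min ≈ 35.26°.
For m_l = -1: cos θ = -1/√6, θ ≈ 114.09°.
There are 2l+1 = 5 values of m_l.

θ_min ≈ 35.26°; θ(m_l=-1) ≈ 114.09°; 5 values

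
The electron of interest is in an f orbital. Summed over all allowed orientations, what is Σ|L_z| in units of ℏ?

Σ|L_z| = 12 ℏ

The letter f corresponds to l = 3.
The allowed m_l values are -3, -2, -1, 0, 1, 2, 3.
Σ|m_l| = 2(1+2+…+3) = 12.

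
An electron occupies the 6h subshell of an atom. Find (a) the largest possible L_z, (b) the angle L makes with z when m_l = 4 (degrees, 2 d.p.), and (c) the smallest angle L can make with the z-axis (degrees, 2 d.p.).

L_z,max = 5ℏ; θ(m_l=4) ≈ 43.09°; θ_min ≈ 24.09°

6h means n = 6, l = 5.
L_z,max = lℏ = 5ℏ.
For m_l = 4: cos θ = 4/√30, θ ≈ 43.09°.
cos θ_min = 5/√30, so θ_min ≈ 24.09°.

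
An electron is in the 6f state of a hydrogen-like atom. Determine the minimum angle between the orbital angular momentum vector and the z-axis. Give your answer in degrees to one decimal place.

6f means n = 6, l = 3.
|L|² = l(l+1)ℏ² = 12ℏ², so |L| = 2√3 ℏ.
The smallest angle corresponds to the largest L_z, i.e. m_l = l = 3, giving L_z = 3ℏ.
cos θ_min = 3/√12, so θ_min ≈ 30.0°.

θ_min ≈ 30.0°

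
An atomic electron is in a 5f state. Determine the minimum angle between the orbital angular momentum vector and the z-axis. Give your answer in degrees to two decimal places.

For 5f, l = 3.
|L|² = l(l+1)ℏ² = 12ℏ², so |L| = 2√3 ℏ.
The smallest angle corresponds to the largest L_z, i.e. m_l = l = 3, giving L_z = 3ℏ.
cos θ_min = 3/√12, so θ_min ≈ 30.00°.

θ_min ≈ 30.00°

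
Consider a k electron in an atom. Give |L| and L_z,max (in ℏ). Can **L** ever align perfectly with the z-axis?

A k state has l = 7.
|L| = 2√14 ℏ ≈ 7.4833ℏ, while L_z,max = lℏ = 7ℏ.
Since |L| > L_z,max, the vector can never point exactly along z; the closest it comes is θ_min = arccos(7/√56) ≈ 20.7°.

No: L_z,max = 7ℏ < |L| = 2√14 ℏ ≈ 7.483ℏ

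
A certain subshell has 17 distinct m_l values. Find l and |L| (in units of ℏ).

17 = 2l + 1, so l = (17−1)/2 = 8.
|L| = ℏ√(l(l+1)) = ℏ√(8·9) = 6√2 ℏ.

l = 8, |L| = 6√2 ℏ ≈ 8.485ℏ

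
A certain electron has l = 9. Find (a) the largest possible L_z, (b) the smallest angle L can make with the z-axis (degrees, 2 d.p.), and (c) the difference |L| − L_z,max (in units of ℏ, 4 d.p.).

L_z,max = 9ℏ; θ_min ≈ 18.43°; |L|−L_z,max ≈ 0.4868ℏ

L_z,max = lℏ = 9ℏ.
cos θ_min = 9/√90, so θ_min ≈ 18.43°.
|L| − L_z,max = (3√10 − 9)ℏ ≈ 0.4868ℏ.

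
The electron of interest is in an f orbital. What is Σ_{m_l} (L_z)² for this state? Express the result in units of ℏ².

For an f orbital, l = 3.
The allowed m_l values are -3, -2, -1, 0, 1, 2, 3.
Summing m² from −3 to 3: Σ m_l² = 28.

Σ(L_z)² = 28 ℏ²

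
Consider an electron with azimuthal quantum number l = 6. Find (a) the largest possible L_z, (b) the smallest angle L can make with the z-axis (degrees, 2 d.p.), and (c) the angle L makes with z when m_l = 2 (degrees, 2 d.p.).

L_z,max = 6ℏ; θ_min ≈ 22.21°; θ(m_l=2) ≈ 72.02°

L_z,max = lℏ = 6ℏ.
cos θ_min = 6/√42, so θ_min ≈ 22.21°.
For m_l = 2: cos θ = 2/√42, θ ≈ 72.02°.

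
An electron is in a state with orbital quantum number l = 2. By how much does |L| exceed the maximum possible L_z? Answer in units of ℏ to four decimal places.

|L| − L_z,max ≈ 0.4495ℏ

|L| = √6 ℏ ≈ 2.4495ℏ, while L_z,max = lℏ = 2ℏ.
The difference is (√6 − 2)ℏ ≈ 0.4495ℏ.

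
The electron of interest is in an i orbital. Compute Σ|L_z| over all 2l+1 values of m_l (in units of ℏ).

Σ|L_z| = 42 ℏ

For an i orbital, l = 6.
m_l ∈ {-6, -5, -4, -3, -2, -1, 0, 1, 2, 3, 4, 5, 6}.
Σ|m_l| = l(l+1) = 42.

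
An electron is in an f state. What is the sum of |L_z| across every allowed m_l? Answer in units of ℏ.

An f state has l = 3.
m_l ∈ {-3, -2, -1, 0, 1, 2, 3}.
Σ|m_l| = l(l+1) = 12.

Σ|L_z| = 12 ℏ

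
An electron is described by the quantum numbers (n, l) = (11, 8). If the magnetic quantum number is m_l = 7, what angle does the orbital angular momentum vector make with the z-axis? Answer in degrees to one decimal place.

|L| = ℏ√(l(l+1)) = 6√2 ℏ.
L_z = m_l ℏ = 7ℏ.
cos θ = L_z/|L| = 7/√72, so θ ≈ 34.4°.

θ ≈ 34.4°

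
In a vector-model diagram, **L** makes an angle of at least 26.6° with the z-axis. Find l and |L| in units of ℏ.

l = 4, |L| = 2√5 ℏ ≈ 4.472ℏ

At minimum angle, m_l = l, so cos θ = l/√(l(l+1)); cos²θ = l/(l+1) = 0.7995.
Thus l = 0.7995/(1 − 0.7995) ≈ 4.
Then |L| = ℏ√(4·5) = 2√5 ℏ.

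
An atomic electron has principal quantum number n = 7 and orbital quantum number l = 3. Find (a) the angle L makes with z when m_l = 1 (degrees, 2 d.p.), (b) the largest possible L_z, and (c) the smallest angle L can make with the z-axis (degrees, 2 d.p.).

θ(m_l=1) ≈ 73.22°; L_z,max = 3ℏ; θ_min ≈ 30.00°

For m_l = 1: cos θ = 1/√12, θ ≈ 73.22°.
L_z,max = lℏ = 3ℏ.
cos θ_min = 3/√12, so θ_min ≈ 30.00°.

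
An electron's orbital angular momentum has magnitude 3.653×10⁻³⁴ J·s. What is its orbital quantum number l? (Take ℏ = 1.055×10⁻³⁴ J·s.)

l = 3

|L|/ℏ = (3.653×10⁻³⁴)/(1.055×10⁻³⁴) ≈ 3.463.
l(l+1) ≈ 3.463² ≈ 11.99, so l = 3.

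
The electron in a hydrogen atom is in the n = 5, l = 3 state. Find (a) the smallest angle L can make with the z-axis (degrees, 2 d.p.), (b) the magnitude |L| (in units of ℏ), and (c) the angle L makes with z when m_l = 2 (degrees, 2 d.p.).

θ_min ≈ 30.00°; |L| = 2√3 ℏ ≈ 3.464ℏ; θ(m_l=2) ≈ 54.74°

cos θ_min = 3/√12, so θ_min ≈ 30.00°.
|L| = ℏ√(3·4) = 2√3 ℏ ≈ 3.464ℏ.
For m_l = 2: cos θ = 2/√12, θ ≈ 54.74°.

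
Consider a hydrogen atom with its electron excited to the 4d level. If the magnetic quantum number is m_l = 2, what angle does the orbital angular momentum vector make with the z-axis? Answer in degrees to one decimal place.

The 4d level has l = 2.
|L| = ℏ√(l(l+1)) = √6 ℏ.
L_z = m_l ℏ = 2ℏ.
cos θ = L_z/|L| = 2/√6, so θ ≈ 35.3°.

θ ≈ 35.3°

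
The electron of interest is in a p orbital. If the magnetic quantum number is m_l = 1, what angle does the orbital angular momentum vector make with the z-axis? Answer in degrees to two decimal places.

A p state has l = 1.
|L| = ℏ√(l(l+1)) = √2 ℏ.
L_z = m_l ℏ = 1ℏ.
cos θ = L_z/|L| = 1/√2, so θ ≈ 45.00°.

θ ≈ 45.00°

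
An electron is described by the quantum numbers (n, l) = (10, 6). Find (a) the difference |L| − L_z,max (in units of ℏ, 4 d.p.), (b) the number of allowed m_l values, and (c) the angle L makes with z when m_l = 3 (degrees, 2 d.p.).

|L| − L_z,max = (√42 − 6)ℏ ≈ 0.4807ℏ.
There are 2l+1 = 13 values of m_l.
For m_l = 3: cos θ = 3/√42, θ ≈ 62.42°.

|L|−L_z,max ≈ 0.4807ℏ; 13 values; θ(m_l=3) ≈ 62.42°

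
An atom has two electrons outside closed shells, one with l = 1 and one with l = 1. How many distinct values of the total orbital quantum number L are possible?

3

By the triangle rule, |l₁ − l₂| ≤ L ≤ l₁ + l₂.
Allowed values: L = 0, 1, 2.
That is 3 values.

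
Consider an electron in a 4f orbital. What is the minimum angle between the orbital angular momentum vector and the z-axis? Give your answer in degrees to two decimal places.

θ_min ≈ 30.00°

The 4f subshell has l = 3.
|L| = √(l(l+1)) ℏ = 2√3 ℏ.
The smallest angle corresponds to the largest L_z, i.e. m_l = l = 3, giving L_z = 3ℏ.
cos θ_min = 3/√12, so θ_min ≈ 30.00°.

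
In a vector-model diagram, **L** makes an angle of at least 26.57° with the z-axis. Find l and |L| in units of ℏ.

l = 4, |L| = 2√5 ℏ ≈ 4.472ℏ

cos²θ_min = l/(l+1) = 0.7999.
Thus l = 0.7999/(1 − 0.7999) ≈ 4.
Then |L| = ℏ√(4·5) = 2√5 ℏ.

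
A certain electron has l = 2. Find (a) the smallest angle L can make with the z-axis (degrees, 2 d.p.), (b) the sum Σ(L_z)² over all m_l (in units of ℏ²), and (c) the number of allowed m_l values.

θ_min ≈ 35.26°; Σ(L_z)² = 10 ℏ²; 5 values

cos θ_min = 2/√6, so θ_min ≈ 35.26°.
Σ m_l² = 10, so Σ(L_z)² = 10 ℏ².
There are 2l+1 = 5 values of m_l.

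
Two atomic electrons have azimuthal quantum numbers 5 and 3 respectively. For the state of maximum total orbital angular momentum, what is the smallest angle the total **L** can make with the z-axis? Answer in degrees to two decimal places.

The total orbital quantum number L ranges from |l₁ − l₂| to l₁ + l₂ in integer steps.
Allowed values: L = 2, 3, 4, 5, 6, 7, 8.
The maximum is L = 8, with |L_tot| = ℏ√(8·9) = 6√2 ℏ.
The minimum angle with z is arccos(8/√72) ≈ 19.47°.

θ_min ≈ 19.47°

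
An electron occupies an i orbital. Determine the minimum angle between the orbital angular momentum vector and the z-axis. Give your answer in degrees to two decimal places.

θ_min ≈ 22.21°

An i state has l = 6.
|L| = √(l(l+1)) ℏ = √42 ℏ.
The smallest angle corresponds to the largest L_z, i.e. m_l = l = 6, giving L_z = 6ℏ.
cos θ_min = 6/√42, so θ_min ≈ 22.21°.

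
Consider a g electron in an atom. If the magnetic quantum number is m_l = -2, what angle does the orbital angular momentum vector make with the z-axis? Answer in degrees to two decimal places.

A g state has l = 4.
|L|² = l(l+1)ℏ² = 20ℏ², so |L| = 2√5 ℏ.
L_z = m_l ℏ = −2ℏ.
cos θ = L_z/|L| = -2/√20, so θ ≈ 116.57°.

θ ≈ 116.57°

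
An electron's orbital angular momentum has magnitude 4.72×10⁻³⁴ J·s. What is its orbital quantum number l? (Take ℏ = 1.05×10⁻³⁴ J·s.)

l = 4

In units of ℏ, |L| ≈ 4.495.
l(l+1) ≈ 4.495² ≈ 20.21, so l = 4.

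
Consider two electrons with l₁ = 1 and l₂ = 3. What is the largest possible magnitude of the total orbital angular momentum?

Angular momentum addition gives L = |l₁ − l₂|, …, l₁ + l₂.
L ∈ {2, 3, 4}.
The largest magnitude corresponds to L = 4: |L_tot| = ℏ√(4·5) = 2√5 ℏ.

|L_tot|_max = 2√5 ℏ ≈ 4.472ℏ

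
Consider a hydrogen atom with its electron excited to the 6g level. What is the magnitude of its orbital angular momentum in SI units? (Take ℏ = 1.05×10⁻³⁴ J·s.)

|L| = 4.70×10⁻³⁴ J·s

The 6g level has l = 4.
|L| = ℏ√(l(l+1)) = ℏ√(4·5) = 2√5 ℏ
Numerically, |L| = 4.472 × (1.05×10⁻³⁴ J·s) = 4.70×10⁻³⁴ J·s.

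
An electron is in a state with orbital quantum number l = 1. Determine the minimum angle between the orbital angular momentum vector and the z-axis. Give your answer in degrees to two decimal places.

|L| = √(l(l+1)) ℏ = √2 ℏ.
The smallest angle corresponds to the largest L_z, i.e. m_l = l = 1, giving L_z = 1ℏ.
cos θ_min = 1/√2, so θ_min ≈ 45.00°.

θ_min ≈ 45.00°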